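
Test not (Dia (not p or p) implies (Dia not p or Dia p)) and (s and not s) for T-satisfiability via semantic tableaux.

Unsatisfiable

1. not (Dia (not p or p) implies (Dia not p or Dia p)) and (s and not s), w0
2. not (Dia (not p or p) implies (Dia not p or Dia p)), w0
3. s and not s, w0
4. Dia (not p or p), w0
5. not (Dia not p or Dia p), w0
6. s, w0
7. not s, w0
Accessibility: w0Rw0
Branch closes: s and not s both at w0.
All branches of the tableau close; one closing branch shown above.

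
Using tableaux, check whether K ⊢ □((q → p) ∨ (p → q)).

Valid

Tableau for the negation ¬□((q → p) ∨ (p → q)):
1. ¬□((q → p) ∨ (p → q)), w0
2. ¬((q → p) ∨ (p → q)), w1
3. ¬(q → p), w1
4. ¬(p → q), w1
5. q, w1
6. ¬p, w1
7. p, w1
8. ¬q, w1
Accessibility: w0Rw1
Branch closes: p and ¬p both at w1.
All branches of the negation close; one closing branch shown above.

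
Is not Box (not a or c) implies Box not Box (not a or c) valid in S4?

Tableau for the negation not (not Box (not a or c) implies Box not Box (not a or c)):
1. not (not Box (not a or c) implies Box not Box (not a or c)), u
2. not Box (not a or c), u
3. not Box not Box (not a or c), u
4. not (not a or c), v
5. a, v
6. not c, v
7. Box (not a or c), w
8. not a or c, w
9. c, w
Accessibility: uRu, uRv, uRw, vRv, wRw
The negation has an open branch (countermodel exists).

Not valid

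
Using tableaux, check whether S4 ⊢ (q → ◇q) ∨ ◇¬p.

Tableau for the negation ¬((q → ◇q) ∨ ◇¬p):
1. ¬((q → ◇q) ∨ ◇¬p), 0
2. ¬(q → ◇q), 0
3. ¬◇¬p, 0
4. q, 0
5. ¬◇q, 0
6. p, 0
7. ¬q, 0
Accessibility: 0R0
Branch closes: q and ¬q both at 0.
Every branch of the negation's tableau closes; the branch above is one of them.

Valid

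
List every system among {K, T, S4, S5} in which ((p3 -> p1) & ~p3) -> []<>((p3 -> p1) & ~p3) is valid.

S4-tableau for the negation ~(((p3 -> p1) & ~p3) -> []<>((p3 -> p1) & ~p3)):
1. ~(((p3 -> p1) & ~p3) -> []<>((p3 -> p1) & ~p3)), u
2. (p3 -> p1) & ~p3, u
3. ~[]<>((p3 -> p1) & ~p3), u
4. p3 -> p1, u
5. ~p3, u
6. p1, u
7. ~<>((p3 -> p1) & ~p3), v
8. ~((p3 -> p1) & ~p3), v
9. p3, v
Accessibility: uRu, uRv, vRv
Complete open branch: countermodel on an S4-frame, so not valid in S4, nor in K, T (the same frame is also a K-frame and a T-frame).
S5-tableau for the negation ~(((p3 -> p1) & ~p3) -> []<>((p3 -> p1) & ~p3)):
1. ~(((p3 -> p1) & ~p3) -> []<>((p3 -> p1) & ~p3)), u
2. (p3 -> p1) & ~p3, u
3. ~[]<>((p3 -> p1) & ~p3), u
4. p3 -> p1, u
5. ~p3, u
6. p1, u
7. ~<>((p3 -> p1) & ~p3), v
8. ~((p3 -> p1) & ~p3), u
9. ~((p3 -> p1) & ~p3), v
10. ~(p3 -> p1), u
11. p3, u
12. ~p1, u
Accessibility: uRu, uRv, vRu, vRv
Branch closes: p3 and ~p3 both at u.
Every branch closes (one shown): valid in S5.

S5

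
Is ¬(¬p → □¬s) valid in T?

Tableau for the negation ¬p → □¬s:
1. ¬p → □¬s, 0
2. □¬s, 0
3. ¬s, 0
Accessibility: 0R0
The negation has an open branch (countermodel exists).

Invalid (countermodel exists)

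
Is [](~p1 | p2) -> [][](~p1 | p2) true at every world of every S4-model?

Tableau for the negation ~([](~p1 | p2) -> [][](~p1 | p2)):
1. ~([](~p1 | p2) -> [][](~p1 | p2)), w0
2. [](~p1 | p2), w0   [~->-rule on 1]
3. ~[][](~p1 | p2), w0   [~->-rule on 1]
4. ~p1 | p2, w0   [[]-rule on 2 via w0Rw0]
5. p2, w0   [|-rule on 4 (branches; this branch)]
6. ~[](~p1 | p2), w1   [~[]-rule on 3: fresh world w1, w0Rw1]
7. ~p1 | p2, w1   [[]-rule on 2 via w0Rw1]
8. p2, w1   [|-rule on 7 (branches; this branch)]
9. ~(~p1 | p2), w2   [~[]-rule on 6: fresh world w2, w1Rw2]
10. p1, w2   [~|-rule on 9]
11. ~p2, w2   [~|-rule on 9]
12. ~p1 | p2, w2   [[]-rule on 2 via w0Rw2]
13. p2, w2   [|-rule on 12 (branches; this branch)]
Accessibility: w0Rw0, w0Rw1, w0Rw2, w1Rw1, w1Rw2, w2Rw2
Branch closes: p2 and ~p2 both at w2.
Every branch of the negation's tableau closes; the branch above is one of them.

Valid in S4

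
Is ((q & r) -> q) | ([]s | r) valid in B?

Tableau for the negation ~(((q & r) -> q) | ([]s | r)):
1. ~(((q & r) -> q) | ([]s | r)), w0
2. ~((q & r) -> q), w0
3. ~([]s | r), w0
4. q & r, w0
5. ~q, w0
6. ~[]s, w0
7. ~r, w0
8. q, w0
9. r, w0
Accessibility: w0Rw0
Branch closes: q and ~q both at w0.
Every branch of the negation's tableau closes; the branch above is one of them.

Yes, valid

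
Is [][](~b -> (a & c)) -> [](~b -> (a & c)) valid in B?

Tableau for the negation ~([][](~b -> (a & c)) -> [](~b -> (a & c))):
1. ~([][](~b -> (a & c)) -> [](~b -> (a & c))), w0
2. [][](~b -> (a & c)), w0
3. ~[](~b -> (a & c)), w0
4. [](~b -> (a & c)), w0
5. ~b -> (a & c), w0
6. a & c, w0
7. a, w0
8. c, w0
9. ~(~b -> (a & c)), w1
10. ~b, w1
11. ~(a & c), w1
12. [](~b -> (a & c)), w1
13. ~b -> (a & c), w1
14. ~c, w1
15. a & c, w1
16. a, w1
17. c, w1
Accessibility: w0Rw0, w0Rw1, w1Rw0, w1Rw1
Branch closes: c and ~c both at w1.
Every branch of the negation's tableau closes; the branch above is one of them.

Valid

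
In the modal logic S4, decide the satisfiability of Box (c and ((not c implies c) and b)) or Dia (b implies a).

1. Box (c and ((not c implies c) and b)) or Dia (b implies a), u
2. Dia (b implies a), u   [or-rule on 1 (branches; this branch)]
3. b implies a, v   [Dia-rule on 2: fresh world v, uRv]
4. a, v   [implies-rule on 3 (branches; this branch)]
Accessibility: uRu, uRv, vRv

Satisfiable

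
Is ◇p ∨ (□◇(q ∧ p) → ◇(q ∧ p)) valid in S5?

Tableau for the negation ¬(◇p ∨ (□◇(q ∧ p) → ◇(q ∧ p))):
1. ¬(◇p ∨ (□◇(q ∧ p) → ◇(q ∧ p))), u
2. ¬◇p, u
3. ¬(□◇(q ∧ p) → ◇(q ∧ p)), u
4. □◇(q ∧ p), u
5. ¬◇(q ∧ p), u
6. ¬p, u
7. ◇(q ∧ p), u
8. ¬(q ∧ p), u
9. q ∧ p, v
10. q, v
11. p, v
12. ¬p, v
Accessibility: uRu, uRv, vRu, vRv
Branch closes: p and ¬p both at v.
Every branch of the negation's tableau closes; the branch above is one of them.

Valid in S5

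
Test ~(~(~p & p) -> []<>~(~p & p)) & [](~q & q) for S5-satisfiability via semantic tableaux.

1. ~(~(~p & p) -> []<>~(~p & p)) & [](~q & q), 0
2. ~(~(~p & p) -> []<>~(~p & p)), 0   [&-rule on 1]
3. [](~q & q), 0   [&-rule on 1]
4. ~(~p & p), 0   [~->-rule on 2]
5. ~[]<>~(~p & p), 0   [~->-rule on 2]
6. ~q & q, 0   [[]-rule on 3 via 0R0]
7. ~q, 0   [&-rule on 6]
8. q, 0   [&-rule on 6]
Accessibility: 0R0
Branch closes: q and ~q both at 0.
Every branch closes; the branch above is one of them.

Unsatisfiable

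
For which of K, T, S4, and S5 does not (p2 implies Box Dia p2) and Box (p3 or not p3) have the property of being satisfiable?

K, T, S4

S4-tableau for the formula:
1. not (p2 implies Box Dia p2) and Box (p3 or not p3), u
2. not (p2 implies Box Dia p2), u   [and-rule on 1]
3. Box (p3 or not p3), u   [and-rule on 1]
4. p2, u   [neg-implies-rule on 2]
5. not Box Dia p2, u   [neg-implies-rule on 2]
6. p3 or not p3, u   [Box-rule on 3 via uRu]
7. not p3, u   [or-rule on 6 (branches; this branch)]
8. not Dia p2, v   [neg-Box-rule on 5: fresh world v, uRv]
9. p3 or not p3, v   [Box-rule on 3 via uRv]
10. not p2, v   [neg-Dia-rule on 8 via vRv]
11. not p3, v   [or-rule on 9 (branches; this branch)]
Accessibility: uRu, uRv, vRv
Complete open branch: satisfiable in S4, hence also in K, T (this S4-model is also a K-model and a T-model).
S5-tableau for the formula:
1. not (p2 implies Box Dia p2) and Box (p3 or not p3), u
2. not (p2 implies Box Dia p2), u   [and-rule on 1]
3. Box (p3 or not p3), u   [and-rule on 1]
4. p2, u   [neg-implies-rule on 2]
5. not Box Dia p2, u   [neg-implies-rule on 2]
6. p3 or not p3, u   [Box-rule on 3 via uRu]
7. not p3, u   [or-rule on 6 (branches; this branch)]
8. not Dia p2, v   [neg-Box-rule on 5: fresh world v, uRv]
9. p3 or not p3, v   [Box-rule on 3 via uRv]
10. not p2, u   [neg-Dia-rule on 8 via vRu]
Accessibility: uRu, uRv, vRu, vRv
Branch closes: p2 and not p2 both at u.
Every branch closes (one shown): unsatisfiable in S5.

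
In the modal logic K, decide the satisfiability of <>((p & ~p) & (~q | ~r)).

Unsatisfiable (every branch closes)

1. <>((p & ~p) & (~q | ~r)), 0
2. (p & ~p) & (~q | ~r), 1   [<>-rule on 1: fresh world 1, 0R1]
3. p & ~p, 1   [&-rule on 2]
4. ~q | ~r, 1   [&-rule on 2]
5. p, 1   [&-rule on 3]
6. ~p, 1   [&-rule on 3]
Accessibility: 0R1
Branch closes: p and ~p both at 1.
(One branch shown.) All branches close.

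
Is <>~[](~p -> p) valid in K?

Tableau for the negation ~<>~[](~p -> p):
1. ~<>~[](~p -> p), w0
The negation has an open branch (countermodel exists).

No, not valid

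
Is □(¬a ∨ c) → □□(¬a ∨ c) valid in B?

No, not valid

Tableau for the negation ¬(□(¬a ∨ c) → □□(¬a ∨ c)):
1. ¬(□(¬a ∨ c) → □□(¬a ∨ c)), 0
2. □(¬a ∨ c), 0   [¬→-rule on 1]
3. ¬□□(¬a ∨ c), 0   [¬→-rule on 1]
4. ¬a ∨ c, 0   [□-rule on 2 via 0R0]
5. c, 0   [∨-rule on 4 (branches; this branch)]
6. ¬□(¬a ∨ c), 1   [¬□-rule on 3: fresh world 1, 0R1]
7. ¬a ∨ c, 1   [□-rule on 2 via 0R1]
8. c, 1   [∨-rule on 7 (branches; this branch)]
9. ¬(¬a ∨ c), 2   [¬□-rule on 6: fresh world 2, 1R2]
10. a, 2   [¬∨-rule on 9]
11. ¬c, 2   [¬∨-rule on 9]
Accessibility: 0R0, 0R1, 1R0, 1R1, 1R2, 2R1, 2R2
The negation has an open branch (countermodel exists).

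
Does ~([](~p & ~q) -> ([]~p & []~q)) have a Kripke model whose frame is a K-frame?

1. ~([](~p & ~q) -> ([]~p & []~q)), w0
2. [](~p & ~q), w0   [~->-rule on 1]
3. ~([]~p & []~q), w0   [~->-rule on 1]
4. ~[]~q, w0   [~&-rule on 3 (branches; this branch)]
5. q, w1   [~[]-rule on 4: fresh world w1, w0Rw1]
6. ~p & ~q, w1   [[]-rule on 2 via w0Rw1]
7. ~p, w1   [&-rule on 6]
8. ~q, w1   [&-rule on 6]
Accessibility: w0Rw1
Branch closes: q and ~q both at w1.
Every branch closes; the branch above is one of them.

No, unsatisfiable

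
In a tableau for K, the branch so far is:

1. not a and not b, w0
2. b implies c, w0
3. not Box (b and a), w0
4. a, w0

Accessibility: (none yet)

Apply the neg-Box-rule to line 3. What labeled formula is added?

a fresh world w1 with w0Rw1, and not (b and a) at w1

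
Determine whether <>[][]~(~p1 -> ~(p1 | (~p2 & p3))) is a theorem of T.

Tableau for the negation ~<>[][]~(~p1 -> ~(p1 | (~p2 & p3))):
1. ~<>[][]~(~p1 -> ~(p1 | (~p2 & p3))), u
2. ~[][]~(~p1 -> ~(p1 | (~p2 & p3))), u
3. ~[]~(~p1 -> ~(p1 | (~p2 & p3))), v
4. ~[][]~(~p1 -> ~(p1 | (~p2 & p3))), v
5. ~p1 -> ~(p1 | (~p2 & p3)), w
6. ~(p1 | (~p2 & p3)), w
7. ~p1, w
8. ~(~p2 & p3), w
9. ~p3, w
10. ~[]~(~p1 -> ~(p1 | (~p2 & p3))), x
11. ~p1 -> ~(p1 | (~p2 & p3)), y
12. ~(p1 | (~p2 & p3)), y
13. ~p1, y
14. ~(~p2 & p3), y
15. ~p3, y
Accessibility: uRu, uRv, vRv, vRw, vRx, wRw, xRx, xRy, yRy
The negation has an open branch (countermodel exists).

Not valid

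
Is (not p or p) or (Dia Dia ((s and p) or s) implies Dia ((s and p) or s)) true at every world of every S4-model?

Valid

Tableau for the negation not ((not p or p) or (Dia Dia ((s and p) or s) implies Dia ((s and p) or s))):
1. not ((not p or p) or (Dia Dia ((s and p) or s) implies Dia ((s and p) or s))), w0
2. not (not p or p), w0
3. not (Dia Dia ((s and p) or s) implies Dia ((s and p) or s)), w0
4. p, w0
5. not p, w0
Accessibility: w0Rw0
Branch closes: p and not p both at w0.
Every branch of the negation's tableau closes; the branch above is one of them.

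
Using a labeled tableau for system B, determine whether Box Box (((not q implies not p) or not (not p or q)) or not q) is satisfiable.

Satisfiable

1. Box Box (((not q implies not p) or not (not p or q)) or not q), w0
2. Box (((not q implies not p) or not (not p or q)) or not q), w0
3. ((not q implies not p) or not (not p or q)) or not q, w0
4. not q, w0
Accessibility: w0Rw0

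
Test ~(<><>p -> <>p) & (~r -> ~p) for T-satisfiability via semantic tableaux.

Satisfiable

1. ~(<><>p -> <>p) & (~r -> ~p), u
2. ~(<><>p -> <>p), u
3. ~r -> ~p, u
4. <><>p, u
5. ~<>p, u
6. ~p, u
7. <>p, v
8. ~p, v
9. p, w
Accessibility: uRu, uRv, vRv, vRw, wRw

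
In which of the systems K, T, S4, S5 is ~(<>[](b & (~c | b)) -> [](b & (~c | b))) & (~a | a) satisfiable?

S5-tableau for the formula:
1. ~(<>[](b & (~c | b)) -> [](b & (~c | b))) & (~a | a), 0
2. ~(<>[](b & (~c | b)) -> [](b & (~c | b))), 0
3. ~a | a, 0
4. <>[](b & (~c | b)), 0
5. ~[](b & (~c | b)), 0
6. a, 0
7. [](b & (~c | b)), 1
8. b & (~c | b), 0
9. b, 0
10. ~c | b, 0
11. b & (~c | b), 1
12. b, 1
13. ~c | b, 1
14. ~(b & (~c | b)), 2
15. b & (~c | b), 2
16. b, 2
17. ~c | b, 2
18. ~(~c | b), 2
19. c, 2
20. ~b, 2
Accessibility: 0R0, 0R1, 0R2, 1R0, 1R1, 1R2, 2R0, 2R1, 2R2
Branch closes: b and ~b both at 2.
Every branch closes (one shown): unsatisfiable in S5.
S4-tableau for the formula:
1. ~(<>[](b & (~c | b)) -> [](b & (~c | b))) & (~a | a), 0
2. ~(<>[](b & (~c | b)) -> [](b & (~c | b))), 0
3. ~a | a, 0
4. <>[](b & (~c | b)), 0
5. ~[](b & (~c | b)), 0
6. a, 0
7. [](b & (~c | b)), 1
8. b & (~c | b), 1
9. b, 1
10. ~c | b, 1
11. ~(b & (~c | b)), 2
12. ~(~c | b), 2
13. c, 2
14. ~b, 2
Accessibility: 0R0, 0R1, 0R2, 1R1, 2R2
Complete open branch: satisfiable in S4, hence also in K, T (this S4-model is also a K-model and a T-model).

K, T, S4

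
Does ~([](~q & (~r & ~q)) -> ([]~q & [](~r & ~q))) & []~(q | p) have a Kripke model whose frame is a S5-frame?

Unsatisfiable

1. ~([](~q & (~r & ~q)) -> ([]~q & [](~r & ~q))) & []~(q | p), u
2. ~([](~q & (~r & ~q)) -> ([]~q & [](~r & ~q))), u   [&-rule on 1]
3. []~(q | p), u   [&-rule on 1]
4. [](~q & (~r & ~q)), u   [~->-rule on 2]
5. ~([]~q & [](~r & ~q)), u   [~->-rule on 2]
6. ~(q | p), u   [[]-rule on 3 via uRu]
7. ~q, u   [~|-rule on 6]
8. ~p, u   [~|-rule on 6]
9. ~q & (~r & ~q), u   [[]-rule on 4 via uRu]
10. ~r & ~q, u   [&-rule on 9]
11. ~r, u   [&-rule on 10]
12. ~[](~r & ~q), u   [~&-rule on 5 (branches; this branch)]
13. ~(~r & ~q), v   [~[]-rule on 12: fresh world v, uRv]
14. ~(q | p), v   [[]-rule on 3 via uRv]
15. ~q, v   [~|-rule on 14]
16. ~p, v   [~|-rule on 14]
17. ~q & (~r & ~q), v   [[]-rule on 4 via uRv]
18. ~r & ~q, v   [&-rule on 17]
19. ~r, v   [&-rule on 18]
20. q, v   [~&-rule on 13 (branches; this branch)]
Accessibility: uRu, uRv, vRu, vRv
Branch closes: q and ~q both at v.
All branches of the tableau close; one closing branch shown above.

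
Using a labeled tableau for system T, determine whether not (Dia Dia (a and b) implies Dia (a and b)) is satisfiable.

1. not (Dia Dia (a and b) implies Dia (a and b)), 0
2. Dia Dia (a and b), 0   [neg-implies-rule on 1]
3. not Dia (a and b), 0   [neg-implies-rule on 1]
4. not (a and b), 0   [neg-Dia-rule on 3 via 0R0]
5. not b, 0   [neg-and-rule on 4 (branches; this branch)]
6. Dia (a and b), 1   [Dia-rule on 2: fresh world 1, 0R1]
7. not (a and b), 1   [neg-Dia-rule on 3 via 0R1]
8. not b, 1   [neg-and-rule on 7 (branches; this branch)]
9. a and b, 2   [Dia-rule on 6: fresh world 2, 1R2]
10. a, 2   [and-rule on 9]
11. b, 2   [and-rule on 9]
Accessibility: 0R0, 0R1, 1R1, 1R2, 2R2

Satisfiable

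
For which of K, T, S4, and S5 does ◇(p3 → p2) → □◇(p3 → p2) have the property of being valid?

S5

S4-tableau for the negation ¬(◇(p3 → p2) → □◇(p3 → p2)):
1. ¬(◇(p3 → p2) → □◇(p3 → p2)), w0
2. ◇(p3 → p2), w0
3. ¬□◇(p3 → p2), w0
4. p3 → p2, w1
5. p2, w1
6. ¬◇(p3 → p2), w2
7. ¬(p3 → p2), w2
8. p3, w2
9. ¬p2, w2
Accessibility: w0Rw0, w0Rw1, w0Rw2, w1Rw1, w2Rw2
Complete open branch: countermodel on an S4-frame, so not valid in S4, nor in K, T (the same frame is also a K-frame and a T-frame).
S5-tableau for the negation ¬(◇(p3 → p2) → □◇(p3 → p2)):
1. ¬(◇(p3 → p2) → □◇(p3 → p2)), w0
2. ◇(p3 → p2), w0
3. ¬□◇(p3 → p2), w0
4. p3 → p2, w1
5. p2, w1
6. ¬◇(p3 → p2), w2
7. ¬(p3 → p2), w0
8. p3, w0
9. ¬p2, w0
10. ¬(p3 → p2), w1
11. p3, w1
12. ¬p2, w1
Accessibility: w0Rw0, w0Rw1, w0Rw2, w1Rw0, w1Rw1, w1Rw2, w2Rw0, w2Rw1, w2Rw2
Branch closes: p2 and ¬p2 both at w1.
Every branch closes (one shown): valid in S5.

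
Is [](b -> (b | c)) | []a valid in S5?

Tableau for the negation ~([](b -> (b | c)) | []a):
1. ~([](b -> (b | c)) | []a), u
2. ~[](b -> (b | c)), u   [~|-rule on 1]
3. ~[]a, u   [~|-rule on 1]
4. ~(b -> (b | c)), v   [~[]-rule on 2: fresh world v, uRv]
5. b, v   [~->-rule on 4]
6. ~(b | c), v   [~->-rule on 4]
7. ~b, v   [~|-rule on 6]
8. ~c, v   [~|-rule on 6]
Accessibility: uRu, uRv, vRu, vRv
Branch closes: b and ~b both at v.
All branches of the negation close; one closing branch shown above.

Valid in S5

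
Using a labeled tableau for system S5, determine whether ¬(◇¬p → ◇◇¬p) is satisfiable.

No, unsatisfiable

1. ¬(◇¬p → ◇◇¬p), u
2. ◇¬p, u
3. ¬◇◇¬p, u
4. ¬◇¬p, u
5. p, u
6. ¬p, v
7. ¬◇¬p, v
8. p, v
Accessibility: uRu, uRv, vRu, vRv
Branch closes: p and ¬p both at v.
(One branch shown.) All branches close.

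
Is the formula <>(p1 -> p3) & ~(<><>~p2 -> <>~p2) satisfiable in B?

1. <>(p1 -> p3) & ~(<><>~p2 -> <>~p2), w0
2. <>(p1 -> p3), w0
3. ~(<><>~p2 -> <>~p2), w0
4. <><>~p2, w0
5. ~<>~p2, w0
6. p2, w0
7. p1 -> p3, w1
8. p2, w1
9. p3, w1
10. <>~p2, w2
11. p2, w2
12. ~p2, w3
Accessibility: w0Rw0, w0Rw1, w0Rw2, w1Rw0, w1Rw1, w2Rw0, w2Rw2, w2Rw3, w3Rw2, w3Rw3

Satisfiable (open branch found)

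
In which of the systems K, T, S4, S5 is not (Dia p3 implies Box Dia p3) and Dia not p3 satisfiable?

S5-tableau for the formula:
1. not (Dia p3 implies Box Dia p3) and Dia not p3, w0
2. not (Dia p3 implies Box Dia p3), w0
3. Dia not p3, w0
4. Dia p3, w0
5. not Box Dia p3, w0
6. not p3, w1
7. p3, w2
8. not Dia p3, w3
9. not p3, w0
10. not p3, w2
Accessibility: w0Rw0, w0Rw1, w0Rw2, w0Rw3, w1Rw0, w1Rw1, w1Rw2, w1Rw3, w2Rw0, w2Rw1, w2Rw2, w2Rw3, w3Rw0, w3Rw1, w3Rw2, w3Rw3
Branch closes: p3 and not p3 both at w2.
Every branch closes (one shown): unsatisfiable in S5.
S4-tableau for the formula:
1. not (Dia p3 implies Box Dia p3) and Dia not p3, w0
2. not (Dia p3 implies Box Dia p3), w0
3. Dia not p3, w0
4. Dia p3, w0
5. not Box Dia p3, w0
6. not p3, w1
7. p3, w2
8. not Dia p3, w3
9. not p3, w3
Accessibility: w0Rw0, w0Rw1, w0Rw2, w0Rw3, w1Rw1, w2Rw2, w3Rw3
Complete open branch: satisfiable in S4, hence also in K, T (this S4-model is also a K-model and a T-model).

K, T, S4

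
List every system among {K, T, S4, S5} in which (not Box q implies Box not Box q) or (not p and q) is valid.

S5-tableau for the negation not ((not Box q implies Box not Box q) or (not p and q)):
1. not ((not Box q implies Box not Box q) or (not p and q)), w0
2. not (not Box q implies Box not Box q), w0   [neg-or-rule on 1]
3. not (not p and q), w0   [neg-or-rule on 1]
4. not Box q, w0   [neg-implies-rule on 2]
5. not Box not Box q, w0   [neg-implies-rule on 2]
6. p, w0   [neg-and-rule on 3 (branches; this branch)]
7. not q, w1   [neg-Box-rule on 4: fresh world w1, w0Rw1]
8. Box q, w2   [neg-Box-rule on 5: fresh world w2, w0Rw2]
9. q, w0   [Box-rule on 8 via w2Rw0]
10. q, w1   [Box-rule on 8 via w2Rw1]
Accessibility: w0Rw0, w0Rw1, w0Rw2, w1Rw0, w1Rw1, w1Rw2, w2Rw0, w2Rw1, w2Rw2
Branch closes: q and not q both at w1.
Every branch closes (one shown): valid in S5.
S4-tableau for the negation not ((not Box q implies Box not Box q) or (not p and q)):
1. not ((not Box q implies Box not Box q) or (not p and q)), w0
2. not (not Box q implies Box not Box q), w0   [neg-or-rule on 1]
3. not (not p and q), w0   [neg-or-rule on 1]
4. not Box q, w0   [neg-implies-rule on 2]
5. not Box not Box q, w0   [neg-implies-rule on 2]
6. not q, w0   [neg-and-rule on 3 (branches; this branch)]
7. not q, w1   [neg-Box-rule on 4: fresh world w1, w0Rw1]
8. Box q, w2   [neg-Box-rule on 5: fresh world w2, w0Rw2]
9. q, w2   [Box-rule on 8 via w2Rw2]
Accessibility: w0Rw0, w0Rw1, w0Rw2, w1Rw1, w2Rw2
Complete open branch: countermodel on an S4-frame, so not valid in S4, nor in K, T (the same frame is also a K-frame and a T-frame).

S5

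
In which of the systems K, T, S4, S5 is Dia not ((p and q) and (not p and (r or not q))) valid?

K-tableau for the negation not Dia not ((p and q) and (not p and (r or not q))):
1. not Dia not ((p and q) and (not p and (r or not q))), u
Complete open branch: countermodel on a K-frame, so not valid in K.
T-tableau for the negation not Dia not ((p and q) and (not p and (r or not q))):
1. not Dia not ((p and q) and (not p and (r or not q))), u
2. (p and q) and (not p and (r or not q)), u
3. p and q, u
4. not p and (r or not q), u
5. p, u
6. q, u
7. not p, u
8. r or not q, u
Accessibility: uRu
Branch closes: p and not p both at u.
Every branch closes (one shown): valid in T, hence also in S4, S5 (every theorem of T is a theorem of S4 and S5).

T, S4, S5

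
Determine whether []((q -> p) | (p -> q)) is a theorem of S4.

Valid

Tableau for the negation ~[]((q -> p) | (p -> q)):
1. ~[]((q -> p) | (p -> q)), u
2. ~((q -> p) | (p -> q)), v
3. ~(q -> p), v
4. ~(p -> q), v
5. q, v
6. ~p, v
7. p, v
8. ~q, v
Accessibility: uRu, uRv, vRv
Branch closes: p and ~p both at v.
All branches of the negation close; one closing branch shown above.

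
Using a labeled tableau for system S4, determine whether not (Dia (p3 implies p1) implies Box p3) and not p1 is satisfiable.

Satisfiable (open branch found)

1. not (Dia (p3 implies p1) implies Box p3) and not p1, u
2. not (Dia (p3 implies p1) implies Box p3), u   [and-rule on 1]
3. not p1, u   [and-rule on 1]
4. Dia (p3 implies p1), u   [neg-implies-rule on 2]
5. not Box p3, u   [neg-implies-rule on 2]
6. p3 implies p1, v   [Dia-rule on 4: fresh world v, uRv]
7. p1, v   [implies-rule on 6 (branches; this branch)]
8. not p3, w   [neg-Box-rule on 5: fresh world w, uRw]
Accessibility: uRu, uRv, uRw, vRv, wRw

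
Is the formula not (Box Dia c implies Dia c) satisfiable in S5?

1. not (Box Dia c implies Dia c), u
2. Box Dia c, u   [neg-implies-rule on 1]
3. not Dia c, u   [neg-implies-rule on 1]
4. Dia c, u   [Box-rule on 2 via uRu]
5. not c, u   [neg-Dia-rule on 3 via uRu]
6. c, v   [Dia-rule on 4: fresh world v, uRv]
7. Dia c, v   [Box-rule on 2 via uRv]
8. not c, v   [neg-Dia-rule on 3 via uRv]
Accessibility: uRu, uRv, vRu, vRv
Branch closes: c and not c both at v.
Every branch closes; the branch above is one of them.

No, unsatisfiable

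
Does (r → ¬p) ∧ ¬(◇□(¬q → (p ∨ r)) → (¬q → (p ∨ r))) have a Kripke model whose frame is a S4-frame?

Yes, satisfiable

1. (r → ¬p) ∧ ¬(◇□(¬q → (p ∨ r)) → (¬q → (p ∨ r))), 0
2. r → ¬p, 0
3. ¬(◇□(¬q → (p ∨ r)) → (¬q → (p ∨ r))), 0
4. ◇□(¬q → (p ∨ r)), 0
5. ¬(¬q → (p ∨ r)), 0
6. ¬q, 0
7. ¬(p ∨ r), 0
8. ¬p, 0
9. ¬r, 0
10. □(¬q → (p ∨ r)), 1
11. ¬q → (p ∨ r), 1
12. p ∨ r, 1
13. r, 1
Accessibility: 0R0, 0R1, 1R1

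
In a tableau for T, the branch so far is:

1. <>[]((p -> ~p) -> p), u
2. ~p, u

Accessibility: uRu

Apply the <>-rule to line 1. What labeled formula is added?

a fresh world v with uRv, and []((p -> ~p) -> p) at v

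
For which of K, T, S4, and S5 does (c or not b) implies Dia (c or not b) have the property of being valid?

T, S4, S5

T-tableau for the negation not ((c or not b) implies Dia (c or not b)):
1. not ((c or not b) implies Dia (c or not b)), 0
2. c or not b, 0
3. not Dia (c or not b), 0
4. not (c or not b), 0
5. not c, 0
6. b, 0
7. not b, 0
Accessibility: 0R0
Branch closes: b and not b both at 0.
Every branch closes (one shown): valid in T, hence also in S4, S5 (every theorem of T is a theorem of S4 and S5).
K-tableau for the negation not ((c or not b) implies Dia (c or not b)):
1. not ((c or not b) implies Dia (c or not b)), 0
2. c or not b, 0
3. not Dia (c or not b), 0
4. not b, 0
Complete open branch: countermodel on a K-frame, so not valid in K.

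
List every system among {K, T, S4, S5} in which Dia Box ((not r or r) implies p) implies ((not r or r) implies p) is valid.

S5

S5-tableau for the negation not (Dia Box ((not r or r) implies p) implies ((not r or r) implies p)):
1. not (Dia Box ((not r or r) implies p) implies ((not r or r) implies p)), u
2. Dia Box ((not r or r) implies p), u
3. not ((not r or r) implies p), u
4. not r or r, u
5. not p, u
6. r, u
7. Box ((not r or r) implies p), v
8. (not r or r) implies p, u
9. (not r or r) implies p, v
10. not (not r or r), u
11. not r, u
Accessibility: uRu, uRv, vRu, vRv
Branch closes: r and not r both at u.
Every branch closes (one shown): valid in S5.
S4-tableau for the negation not (Dia Box ((not r or r) implies p) implies ((not r or r) implies p)):
1. not (Dia Box ((not r or r) implies p) implies ((not r or r) implies p)), u
2. Dia Box ((not r or r) implies p), u
3. not ((not r or r) implies p), u
4. not r or r, u
5. not p, u
6. r, u
7. Box ((not r or r) implies p), v
8. (not r or r) implies p, v
9. p, v
Accessibility: uRu, uRv, vRv
Complete open branch: countermodel on an S4-frame, so not valid in S4, nor in K, T (the same frame is also a K-frame and a T-frame).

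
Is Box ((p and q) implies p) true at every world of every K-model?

Tableau for the negation not Box ((p and q) implies p):
1. not Box ((p and q) implies p), w0
2. not ((p and q) implies p), w1   [neg-Box-rule on 1: fresh world w1, w0Rw1]
3. p and q, w1   [neg-implies-rule on 2]
4. not p, w1   [neg-implies-rule on 2]
5. p, w1   [and-rule on 3]
6. q, w1   [and-rule on 3]
Accessibility: w0Rw1
Branch closes: p and not p both at w1.
Every branch of the negation's tableau closes; the branch above is one of them.

Yes, valid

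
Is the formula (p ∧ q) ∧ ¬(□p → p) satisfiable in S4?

1. (p ∧ q) ∧ ¬(□p → p), u
2. p ∧ q, u
3. ¬(□p → p), u
4. p, u
5. q, u
6. □p, u
7. ¬p, u
Accessibility: uRu
Branch closes: p and ¬p both at u.
All branches of the tableau close; one closing branch shown above.

Unsatisfiable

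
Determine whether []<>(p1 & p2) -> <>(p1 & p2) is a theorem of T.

Valid in T

Tableau for the negation ~([]<>(p1 & p2) -> <>(p1 & p2)):
1. ~([]<>(p1 & p2) -> <>(p1 & p2)), 0
2. []<>(p1 & p2), 0
3. ~<>(p1 & p2), 0
4. <>(p1 & p2), 0
5. ~(p1 & p2), 0
6. ~p2, 0
7. p1 & p2, 1
8. p1, 1
9. p2, 1
10. <>(p1 & p2), 1
11. ~(p1 & p2), 1
12. ~p2, 1
Accessibility: 0R0, 0R1, 1R1
Branch closes: p2 and ~p2 both at 1.
All branches of the negation close; one closing branch shown above.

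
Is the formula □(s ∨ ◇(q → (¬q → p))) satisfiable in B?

1. □(s ∨ ◇(q → (¬q → p))), 0
2. s ∨ ◇(q → (¬q → p)), 0
3. ◇(q → (¬q → p)), 0
4. q → (¬q → p), 1
5. s ∨ ◇(q → (¬q → p)), 1
6. ¬q → p, 1
7. ◇(q → (¬q → p)), 1
8. p, 1
9. q → (¬q → p), 2
10. ¬q → p, 2
11. p, 2
Accessibility: 0R0, 0R1, 1R0, 1R1, 1R2, 2R1, 2R2

Yes, satisfiable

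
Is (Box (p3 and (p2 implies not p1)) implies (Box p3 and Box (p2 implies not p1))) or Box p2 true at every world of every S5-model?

Valid

Tableau for the negation not ((Box (p3 and (p2 implies not p1)) implies (Box p3 and Box (p2 implies not p1))) or Box p2):
1. not ((Box (p3 and (p2 implies not p1)) implies (Box p3 and Box (p2 implies not p1))) or Box p2), w0
2. not (Box (p3 and (p2 implies not p1)) implies (Box p3 and Box (p2 implies not p1))), w0
3. not Box p2, w0
4. Box (p3 and (p2 implies not p1)), w0
5. not (Box p3 and Box (p2 implies not p1)), w0
6. p3 and (p2 implies not p1), w0
7. p3, w0
8. p2 implies not p1, w0
9. not Box (p2 implies not p1), w0
10. not p1, w0
11. not p2, w1
12. p3 and (p2 implies not p1), w1
13. p3, w1
14. p2 implies not p1, w1
15. not p1, w1
16. not (p2 implies not p1), w2
17. p2, w2
18. p1, w2
19. p3 and (p2 implies not p1), w2
20. p3, w2
21. p2 implies not p1, w2
22. not p1, w2
Accessibility: w0Rw0, w0Rw1, w0Rw2, w1Rw0, w1Rw1, w1Rw2, w2Rw0, w2Rw1, w2Rw2
Branch closes: p1 and not p1 both at w2.
All branches of the negation close; one closing branch shown above.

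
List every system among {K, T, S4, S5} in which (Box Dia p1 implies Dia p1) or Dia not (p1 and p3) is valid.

T, S4, S5

T-tableau for the negation not ((Box Dia p1 implies Dia p1) or Dia not (p1 and p3)):
1. not ((Box Dia p1 implies Dia p1) or Dia not (p1 and p3)), u
2. not (Box Dia p1 implies Dia p1), u
3. not Dia not (p1 and p3), u
4. Box Dia p1, u
5. not Dia p1, u
6. p1 and p3, u
7. p1, u
8. p3, u
9. Dia p1, u
10. not p1, u
Accessibility: uRu
Branch closes: p1 and not p1 both at u.
Every branch closes (one shown): valid in T, hence also in S4, S5 (every theorem of T is a theorem of S4 and S5).
K-tableau for the negation not ((Box Dia p1 implies Dia p1) or Dia not (p1 and p3)):
1. not ((Box Dia p1 implies Dia p1) or Dia not (p1 and p3)), u
2. not (Box Dia p1 implies Dia p1), u
3. not Dia not (p1 and p3), u
4. Box Dia p1, u
5. not Dia p1, u
Complete open branch: countermodel on a K-frame, so not valid in K.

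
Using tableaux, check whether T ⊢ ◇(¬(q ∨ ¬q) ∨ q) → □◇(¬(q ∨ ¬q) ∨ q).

Tableau for the negation ¬(◇(¬(q ∨ ¬q) ∨ q) → □◇(¬(q ∨ ¬q) ∨ q)):
1. ¬(◇(¬(q ∨ ¬q) ∨ q) → □◇(¬(q ∨ ¬q) ∨ q)), u
2. ◇(¬(q ∨ ¬q) ∨ q), u
3. ¬□◇(¬(q ∨ ¬q) ∨ q), u
4. ¬(q ∨ ¬q) ∨ q, v
5. q, v
6. ¬◇(¬(q ∨ ¬q) ∨ q), w
7. ¬(¬(q ∨ ¬q) ∨ q), w
8. q ∨ ¬q, w
9. ¬q, w
Accessibility: uRu, uRv, uRw, vRv, wRw
The negation has an open branch (countermodel exists).

No, not valid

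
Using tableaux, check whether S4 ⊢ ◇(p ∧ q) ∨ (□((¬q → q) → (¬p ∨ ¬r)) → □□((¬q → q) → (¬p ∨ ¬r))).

Tableau for the negation ¬(◇(p ∧ q) ∨ (□((¬q → q) → (¬p ∨ ¬r)) → □□((¬q → q) → (¬p ∨ ¬r)))):
1. ¬(◇(p ∧ q) ∨ (□((¬q → q) → (¬p ∨ ¬r)) → □□((¬q → q) → (¬p ∨ ¬r)))), u
2. ¬◇(p ∧ q), u
3. ¬(□((¬q → q) → (¬p ∨ ¬r)) → □□((¬q → q) → (¬p ∨ ¬r))), u
4. □((¬q → q) → (¬p ∨ ¬r)), u
5. ¬□□((¬q → q) → (¬p ∨ ¬r)), u
6. ¬(p ∧ q), u
7. (¬q → q) → (¬p ∨ ¬r), u
8. ¬q, u
9. ¬p ∨ ¬r, u
10. ¬r, u
11. ¬□((¬q → q) → (¬p ∨ ¬r)), v
12. ¬(p ∧ q), v
13. (¬q → q) → (¬p ∨ ¬r), v
14. ¬q, v
15. ¬p ∨ ¬r, v
16. ¬r, v
17. ¬((¬q → q) → (¬p ∨ ¬r)), w
18. ¬q → q, w
19. ¬(¬p ∨ ¬r), w
20. p, w
21. r, w
22. ¬(p ∧ q), w
23. (¬q → q) → (¬p ∨ ¬r), w
24. q, w
25. ¬q, w
Accessibility: uRu, uRv, uRw, vRv, vRw, wRw
Branch closes: q and ¬q both at w.
Every branch of the negation's tableau closes; the branch above is one of them.

Valid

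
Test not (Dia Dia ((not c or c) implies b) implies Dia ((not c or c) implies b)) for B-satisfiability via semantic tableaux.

Satisfiable

1. not (Dia Dia ((not c or c) implies b) implies Dia ((not c or c) implies b)), 0
2. Dia Dia ((not c or c) implies b), 0   [neg-implies-rule on 1]
3. not Dia ((not c or c) implies b), 0   [neg-implies-rule on 1]
4. not ((not c or c) implies b), 0   [neg-Dia-rule on 3 via 0R0]
5. not c or c, 0   [neg-implies-rule on 4]
6. not b, 0   [neg-implies-rule on 4]
7. c, 0   [or-rule on 5 (branches; this branch)]
8. Dia ((not c or c) implies b), 1   [Dia-rule on 2: fresh world 1, 0R1]
9. not ((not c or c) implies b), 1   [neg-Dia-rule on 3 via 0R1]
10. not c or c, 1   [neg-implies-rule on 9]
11. not b, 1   [neg-implies-rule on 9]
12. c, 1   [or-rule on 10 (branches; this branch)]
13. (not c or c) implies b, 2   [Dia-rule on 8: fresh world 2, 1R2]
14. b, 2   [implies-rule on 13 (branches; this branch)]
Accessibility: 0R0, 0R1, 1R0, 1R1, 1R2, 2R1, 2R2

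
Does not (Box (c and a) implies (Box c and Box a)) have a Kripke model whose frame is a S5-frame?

Unsatisfiable (every branch closes)

1. not (Box (c and a) implies (Box c and Box a)), u
2. Box (c and a), u   [neg-implies-rule on 1]
3. not (Box c and Box a), u   [neg-implies-rule on 1]
4. c and a, u   [Box-rule on 2 via uRu]
5. c, u   [and-rule on 4]
6. a, u   [and-rule on 4]
7. not Box a, u   [neg-and-rule on 3 (branches; this branch)]
8. not a, v   [neg-Box-rule on 7: fresh world v, uRv]
9. c and a, v   [Box-rule on 2 via uRv]
10. c, v   [and-rule on 9]
11. a, v   [and-rule on 9]
Accessibility: uRu, uRv, vRu, vRv
Branch closes: a and not a both at v.
Every branch closes; the branch above is one of them.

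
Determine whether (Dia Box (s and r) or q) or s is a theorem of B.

Tableau for the negation not ((Dia Box (s and r) or q) or s):
1. not ((Dia Box (s and r) or q) or s), 0
2. not (Dia Box (s and r) or q), 0   [neg-or-rule on 1]
3. not s, 0   [neg-or-rule on 1]
4. not Dia Box (s and r), 0   [neg-or-rule on 2]
5. not q, 0   [neg-or-rule on 2]
6. not Box (s and r), 0   [neg-Dia-rule on 4 via 0R0]
7. not (s and r), 1   [neg-Box-rule on 6: fresh world 1, 0R1]
8. not Box (s and r), 1   [neg-Dia-rule on 4 via 0R1]
9. not r, 1   [neg-and-rule on 7 (branches; this branch)]
10. not (s and r), 2   [neg-Box-rule on 8: fresh world 2, 1R2]
11. not r, 2   [neg-and-rule on 10 (branches; this branch)]
Accessibility: 0R0, 0R1, 1R0, 1R1, 1R2, 2R1, 2R2
The negation has an open branch (countermodel exists).

Invalid (countermodel exists)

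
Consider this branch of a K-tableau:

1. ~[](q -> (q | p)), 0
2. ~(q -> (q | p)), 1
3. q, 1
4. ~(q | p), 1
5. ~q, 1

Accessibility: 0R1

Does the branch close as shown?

Closed

Both q and ~q appear at 1.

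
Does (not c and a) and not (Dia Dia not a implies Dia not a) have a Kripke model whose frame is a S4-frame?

1. (not c and a) and not (Dia Dia not a implies Dia not a), 0
2. not c and a, 0
3. not (Dia Dia not a implies Dia not a), 0
4. not c, 0
5. a, 0
6. Dia Dia not a, 0
7. not Dia not a, 0
8. Dia not a, 1
9. a, 1
10. not a, 2
11. a, 2
Accessibility: 0R0, 0R1, 0R2, 1R1, 1R2, 2R2
Branch closes: a and not a both at 2.
(One branch shown.) All branches close.

Unsatisfiable (every branch closes)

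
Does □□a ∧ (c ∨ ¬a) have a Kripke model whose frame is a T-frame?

Satisfiable

1. □□a ∧ (c ∨ ¬a), u
2. □□a, u
3. c ∨ ¬a, u
4. □a, u
5. a, u
6. c, u
Accessibility: uRu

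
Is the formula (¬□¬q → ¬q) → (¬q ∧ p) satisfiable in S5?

1. (¬□¬q → ¬q) → (¬q ∧ p), 0
2. ¬q ∧ p, 0
3. ¬q, 0
4. p, 0
Accessibility: 0R0

Satisfiable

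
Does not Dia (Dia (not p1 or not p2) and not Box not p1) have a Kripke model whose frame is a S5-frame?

1. not Dia (Dia (not p1 or not p2) and not Box not p1), u
2. not (Dia (not p1 or not p2) and not Box not p1), u   [neg-Dia-rule on 1 via uRu]
3. Box not p1, u   [neg-and-rule on 2 (branches; this branch)]
4. not p1, u   [Box-rule on 3 via uRu]
Accessibility: uRu

Yes, satisfiable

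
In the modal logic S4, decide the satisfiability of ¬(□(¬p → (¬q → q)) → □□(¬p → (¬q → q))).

Unsatisfiable (every branch closes)

1. ¬(□(¬p → (¬q → q)) → □□(¬p → (¬q → q))), 0
2. □(¬p → (¬q → q)), 0
3. ¬□□(¬p → (¬q → q)), 0
4. ¬p → (¬q → q), 0
5. ¬q → q, 0
6. q, 0
7. ¬□(¬p → (¬q → q)), 1
8. ¬p → (¬q → q), 1
9. ¬q → q, 1
10. q, 1
11. ¬(¬p → (¬q → q)), 2
12. ¬p, 2
13. ¬(¬q → q), 2
14. ¬q, 2
15. ¬p → (¬q → q), 2
16. ¬q → q, 2
17. q, 2
Accessibility: 0R0, 0R1, 0R2, 1R1, 1R2, 2R2
Branch closes: q and ¬q both at 2.
(One branch shown.) All branches close.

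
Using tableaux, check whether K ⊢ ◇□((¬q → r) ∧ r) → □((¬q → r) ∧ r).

Not valid

Tableau for the negation ¬(◇□((¬q → r) ∧ r) → □((¬q → r) ∧ r)):
1. ¬(◇□((¬q → r) ∧ r) → □((¬q → r) ∧ r)), 0
2. ◇□((¬q → r) ∧ r), 0   [¬→-rule on 1]
3. ¬□((¬q → r) ∧ r), 0   [¬→-rule on 1]
4. □((¬q → r) ∧ r), 1   [◇-rule on 2: fresh world 1, 0R1]
5. ¬((¬q → r) ∧ r), 2   [¬□-rule on 3: fresh world 2, 0R2]
6. ¬r, 2   [¬∧-rule on 5 (branches; this branch)]
Accessibility: 0R1, 0R2
The negation has an open branch (countermodel exists).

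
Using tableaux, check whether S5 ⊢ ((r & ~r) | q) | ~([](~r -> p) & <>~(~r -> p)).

Yes, valid

Tableau for the negation ~(((r & ~r) | q) | ~([](~r -> p) & <>~(~r -> p))):
1. ~(((r & ~r) | q) | ~([](~r -> p) & <>~(~r -> p))), w0
2. ~((r & ~r) | q), w0
3. [](~r -> p) & <>~(~r -> p), w0
4. ~(r & ~r), w0
5. ~q, w0
6. [](~r -> p), w0
7. <>~(~r -> p), w0
8. ~r -> p, w0
9. r, w0
10. p, w0
11. ~(~r -> p), w1
12. ~r, w1
13. ~p, w1
14. ~r -> p, w1
15. p, w1
Accessibility: w0Rw0, w0Rw1, w1Rw0, w1Rw1
Branch closes: p and ~p both at w1.
All branches of the negation close; one closing branch shown above.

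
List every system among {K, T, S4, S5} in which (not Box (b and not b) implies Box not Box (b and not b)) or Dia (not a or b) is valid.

T, S4, S5

T-tableau for the negation not ((not Box (b and not b) implies Box not Box (b and not b)) or Dia (not a or b)):
1. not ((not Box (b and not b) implies Box not Box (b and not b)) or Dia (not a or b)), 0
2. not (not Box (b and not b) implies Box not Box (b and not b)), 0
3. not Dia (not a or b), 0
4. not Box (b and not b), 0
5. not Box not Box (b and not b), 0
6. not (not a or b), 0
7. a, 0
8. not b, 0
9. not (b and not b), 1
10. not (not a or b), 1
11. a, 1
12. not b, 1
13. Box (b and not b), 2
14. not (not a or b), 2
15. a, 2
16. not b, 2
17. b and not b, 2
18. b, 2
Accessibility: 0R0, 0R1, 0R2, 1R1, 2R2
Branch closes: b and not b both at 2.
Every branch closes (one shown): valid in T, hence also in S4, S5 (every theorem of T is a theorem of S4 and S5).
K-tableau for the negation not ((not Box (b and not b) implies Box not Box (b and not b)) or Dia (not a or b)):
1. not ((not Box (b and not b) implies Box not Box (b and not b)) or Dia (not a or b)), 0
2. not (not Box (b and not b) implies Box not Box (b and not b)), 0
3. not Dia (not a or b), 0
4. not Box (b and not b), 0
5. not Box not Box (b and not b), 0
6. not (b and not b), 1
7. not (not a or b), 1
8. a, 1
9. not b, 1
10. Box (b and not b), 2
11. not (not a or b), 2
12. a, 2
13. not b, 2
Accessibility: 0R1, 0R2
Complete open branch: countermodel on a K-frame, so not valid in K.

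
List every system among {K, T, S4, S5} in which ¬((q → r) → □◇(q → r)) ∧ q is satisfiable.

K, T, S4

S5-tableau for the formula:
1. ¬((q → r) → □◇(q → r)) ∧ q, 0
2. ¬((q → r) → □◇(q → r)), 0
3. q, 0
4. q → r, 0
5. ¬□◇(q → r), 0
6. r, 0
7. ¬◇(q → r), 1
8. ¬(q → r), 0
9. ¬r, 0
Accessibility: 0R0, 0R1, 1R0, 1R1
Branch closes: r and ¬r both at 0.
Every branch closes (one shown): unsatisfiable in S5.
S4-tableau for the formula:
1. ¬((q → r) → □◇(q → r)) ∧ q, 0
2. ¬((q → r) → □◇(q → r)), 0
3. q, 0
4. q → r, 0
5. ¬□◇(q → r), 0
6. r, 0
7. ¬◇(q → r), 1
8. ¬(q → r), 1
9. q, 1
10. ¬r, 1
Accessibility: 0R0, 0R1, 1R1
Complete open branch: satisfiable in S4, hence also in K, T (this S4-model is also a K-model and a T-model).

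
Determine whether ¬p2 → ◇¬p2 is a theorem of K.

Not valid

Tableau for the negation ¬(¬p2 → ◇¬p2):
1. ¬(¬p2 → ◇¬p2), w0
2. ¬p2, w0
3. ¬◇¬p2, w0
The negation has an open branch (countermodel exists).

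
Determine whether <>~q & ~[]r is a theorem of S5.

Tableau for the negation ~(<>~q & ~[]r):
1. ~(<>~q & ~[]r), w0
2. []r, w0
3. r, w0
Accessibility: w0Rw0
The negation has an open branch (countermodel exists).

Not valid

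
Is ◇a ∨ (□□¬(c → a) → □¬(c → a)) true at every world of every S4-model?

Tableau for the negation ¬(◇a ∨ (□□¬(c → a) → □¬(c → a))):
1. ¬(◇a ∨ (□□¬(c → a) → □¬(c → a))), u
2. ¬◇a, u   [¬∨-rule on 1]
3. ¬(□□¬(c → a) → □¬(c → a)), u   [¬∨-rule on 1]
4. □□¬(c → a), u   [¬→-rule on 3]
5. ¬□¬(c → a), u   [¬→-rule on 3]
6. ¬a, u   [¬◇-rule on 2 via uRu]
7. □¬(c → a), u   [□-rule on 4 via uRu]
8. ¬(c → a), u   [□-rule on 7 via uRu]
9. c, u   [¬→-rule on 8]
10. c → a, v   [¬□-rule on 5: fresh world v, uRv]
11. ¬a, v   [¬◇-rule on 2 via uRv]
12. □¬(c → a), v   [□-rule on 4 via uRv]
13. ¬(c → a), v   [□-rule on 7 via uRv]
14. c, v   [¬→-rule on 13]
15. a, v   [→-rule on 10 (branches; this branch)]
Accessibility: uRu, uRv, vRv
Branch closes: a and ¬a both at v.
Every branch of the negation's tableau closes; the branch above is one of them.

Yes, valid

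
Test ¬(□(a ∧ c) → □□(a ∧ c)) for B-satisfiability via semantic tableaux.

Satisfiable (open branch found)

1. ¬(□(a ∧ c) → □□(a ∧ c)), 0
2. □(a ∧ c), 0
3. ¬□□(a ∧ c), 0
4. a ∧ c, 0
5. a, 0
6. c, 0
7. ¬□(a ∧ c), 1
8. a ∧ c, 1
9. a, 1
10. c, 1
11. ¬(a ∧ c), 2
12. ¬c, 2
Accessibility: 0R0, 0R1, 1R0, 1R1, 1R2, 2R1, 2R2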